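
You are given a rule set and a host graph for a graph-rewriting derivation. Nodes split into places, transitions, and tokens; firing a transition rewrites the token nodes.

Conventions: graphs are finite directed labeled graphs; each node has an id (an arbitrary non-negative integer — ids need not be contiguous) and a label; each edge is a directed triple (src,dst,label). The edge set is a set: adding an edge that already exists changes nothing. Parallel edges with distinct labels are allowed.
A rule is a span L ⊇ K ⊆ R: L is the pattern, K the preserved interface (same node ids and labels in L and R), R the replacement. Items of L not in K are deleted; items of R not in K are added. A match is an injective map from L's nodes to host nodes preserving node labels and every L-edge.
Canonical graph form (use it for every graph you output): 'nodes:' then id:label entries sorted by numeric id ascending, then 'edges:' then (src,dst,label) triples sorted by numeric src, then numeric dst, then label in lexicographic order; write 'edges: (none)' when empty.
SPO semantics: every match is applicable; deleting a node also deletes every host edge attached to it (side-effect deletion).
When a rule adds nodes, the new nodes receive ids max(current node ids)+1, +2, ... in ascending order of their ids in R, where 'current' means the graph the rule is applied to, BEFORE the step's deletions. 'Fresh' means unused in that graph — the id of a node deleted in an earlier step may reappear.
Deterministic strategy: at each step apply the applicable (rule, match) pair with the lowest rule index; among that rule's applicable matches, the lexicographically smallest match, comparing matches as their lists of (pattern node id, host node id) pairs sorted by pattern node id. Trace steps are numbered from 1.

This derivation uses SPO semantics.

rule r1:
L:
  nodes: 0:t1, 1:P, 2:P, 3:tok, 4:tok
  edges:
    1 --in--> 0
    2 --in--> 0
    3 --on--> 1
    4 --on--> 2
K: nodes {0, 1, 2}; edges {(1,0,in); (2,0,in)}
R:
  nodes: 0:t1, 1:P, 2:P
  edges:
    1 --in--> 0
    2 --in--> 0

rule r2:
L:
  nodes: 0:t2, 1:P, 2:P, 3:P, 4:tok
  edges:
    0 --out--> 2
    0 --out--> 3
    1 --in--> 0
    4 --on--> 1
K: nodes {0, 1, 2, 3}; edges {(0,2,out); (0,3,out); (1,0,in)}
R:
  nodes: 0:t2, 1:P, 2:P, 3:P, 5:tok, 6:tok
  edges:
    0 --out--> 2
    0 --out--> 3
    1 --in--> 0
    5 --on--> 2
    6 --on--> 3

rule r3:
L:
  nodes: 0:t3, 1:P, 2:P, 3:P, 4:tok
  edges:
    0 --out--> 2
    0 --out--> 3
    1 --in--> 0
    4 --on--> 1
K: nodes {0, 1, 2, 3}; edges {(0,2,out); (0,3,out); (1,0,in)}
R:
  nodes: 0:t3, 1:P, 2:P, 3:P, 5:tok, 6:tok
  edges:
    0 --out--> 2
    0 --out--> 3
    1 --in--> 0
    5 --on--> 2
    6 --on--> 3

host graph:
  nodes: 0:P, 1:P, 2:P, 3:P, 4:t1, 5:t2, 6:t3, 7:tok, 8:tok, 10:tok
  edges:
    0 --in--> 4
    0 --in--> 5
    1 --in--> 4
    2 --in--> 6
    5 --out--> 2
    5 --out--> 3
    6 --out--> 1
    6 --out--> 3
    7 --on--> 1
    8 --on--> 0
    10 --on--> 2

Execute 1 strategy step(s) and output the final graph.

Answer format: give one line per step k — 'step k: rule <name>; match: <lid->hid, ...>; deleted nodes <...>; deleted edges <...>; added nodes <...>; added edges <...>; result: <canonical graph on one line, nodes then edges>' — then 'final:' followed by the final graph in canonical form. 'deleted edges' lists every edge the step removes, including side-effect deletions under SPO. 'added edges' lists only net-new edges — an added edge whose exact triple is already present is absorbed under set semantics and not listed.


step 1: rule r1; match: 0->4, 1->0, 2->1, 3->8, 4->7; deleted nodes 7, 8; deleted edges (7,1,on); (8,0,on); added nodes (none); added edges (none); result: nodes: 0:P, 1:P, 2:P, 3:P, 4:t1, 5:t2, 6:t3, 10:tok edges: (0,4,in); (0,5,in); (1,4,in); (2,6,in); (5,2,out); (5,3,out); (6,1,out); (6,3,out); (10,2,on)
final:
nodes: 0:P, 1:P, 2:P, 3:P, 4:t1, 5:t2, 6:t3, 10:tok
edges: (0,4,in); (0,5,in); (1,4,in); (2,6,in); (5,2,out); (5,3,out); (6,1,out); (6,3,out); (10,2,on)


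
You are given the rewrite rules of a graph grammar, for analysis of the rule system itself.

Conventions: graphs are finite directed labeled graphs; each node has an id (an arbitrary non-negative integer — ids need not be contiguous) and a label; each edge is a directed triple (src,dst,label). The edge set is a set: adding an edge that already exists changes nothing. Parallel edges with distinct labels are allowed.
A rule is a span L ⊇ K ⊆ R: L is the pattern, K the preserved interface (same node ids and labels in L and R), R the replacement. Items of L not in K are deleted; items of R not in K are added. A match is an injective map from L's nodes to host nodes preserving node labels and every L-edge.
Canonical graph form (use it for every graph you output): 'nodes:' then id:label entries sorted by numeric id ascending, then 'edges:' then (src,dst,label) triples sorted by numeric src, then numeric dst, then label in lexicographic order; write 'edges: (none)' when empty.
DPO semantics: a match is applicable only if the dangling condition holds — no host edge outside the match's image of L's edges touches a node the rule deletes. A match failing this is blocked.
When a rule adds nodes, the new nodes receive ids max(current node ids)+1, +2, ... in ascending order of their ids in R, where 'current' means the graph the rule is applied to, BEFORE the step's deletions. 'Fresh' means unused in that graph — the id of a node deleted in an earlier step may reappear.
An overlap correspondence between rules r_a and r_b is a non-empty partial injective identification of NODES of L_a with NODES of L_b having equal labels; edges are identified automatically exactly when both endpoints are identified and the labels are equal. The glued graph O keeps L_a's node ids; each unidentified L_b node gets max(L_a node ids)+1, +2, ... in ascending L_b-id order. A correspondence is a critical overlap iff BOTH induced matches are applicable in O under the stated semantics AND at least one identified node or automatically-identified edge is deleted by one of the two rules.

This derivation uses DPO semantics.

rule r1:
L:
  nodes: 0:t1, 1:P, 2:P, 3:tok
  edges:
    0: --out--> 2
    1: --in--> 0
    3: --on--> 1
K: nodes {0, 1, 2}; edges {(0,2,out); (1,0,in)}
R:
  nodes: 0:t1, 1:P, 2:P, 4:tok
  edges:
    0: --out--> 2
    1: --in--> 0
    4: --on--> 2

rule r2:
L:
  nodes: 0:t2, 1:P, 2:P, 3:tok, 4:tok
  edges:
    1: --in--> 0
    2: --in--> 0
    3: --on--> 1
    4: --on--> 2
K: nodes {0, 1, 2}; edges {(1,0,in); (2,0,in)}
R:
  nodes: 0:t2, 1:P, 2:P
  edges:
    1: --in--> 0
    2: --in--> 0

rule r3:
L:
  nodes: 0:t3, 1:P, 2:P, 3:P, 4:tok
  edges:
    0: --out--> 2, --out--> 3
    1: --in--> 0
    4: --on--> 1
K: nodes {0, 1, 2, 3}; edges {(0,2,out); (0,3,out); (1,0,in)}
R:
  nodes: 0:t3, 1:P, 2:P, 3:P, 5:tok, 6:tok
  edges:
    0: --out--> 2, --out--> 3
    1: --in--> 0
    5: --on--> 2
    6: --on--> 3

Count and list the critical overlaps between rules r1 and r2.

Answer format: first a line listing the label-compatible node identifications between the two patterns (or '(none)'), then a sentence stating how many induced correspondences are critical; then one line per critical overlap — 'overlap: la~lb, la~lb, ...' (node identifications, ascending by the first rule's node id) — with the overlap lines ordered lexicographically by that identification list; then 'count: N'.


label-compatible node identifications between L(r1) and L(r2): 1~1, 1~2, 2~1, 2~2, 3~3, 3~4
4 of the induced correspondences are critical overlaps of r1 and r2.
overlap: 1~1, 2~2, 3~3
overlap: 1~1, 3~3
overlap: 1~2, 2~1, 3~4
overlap: 1~2, 3~4
count: 4


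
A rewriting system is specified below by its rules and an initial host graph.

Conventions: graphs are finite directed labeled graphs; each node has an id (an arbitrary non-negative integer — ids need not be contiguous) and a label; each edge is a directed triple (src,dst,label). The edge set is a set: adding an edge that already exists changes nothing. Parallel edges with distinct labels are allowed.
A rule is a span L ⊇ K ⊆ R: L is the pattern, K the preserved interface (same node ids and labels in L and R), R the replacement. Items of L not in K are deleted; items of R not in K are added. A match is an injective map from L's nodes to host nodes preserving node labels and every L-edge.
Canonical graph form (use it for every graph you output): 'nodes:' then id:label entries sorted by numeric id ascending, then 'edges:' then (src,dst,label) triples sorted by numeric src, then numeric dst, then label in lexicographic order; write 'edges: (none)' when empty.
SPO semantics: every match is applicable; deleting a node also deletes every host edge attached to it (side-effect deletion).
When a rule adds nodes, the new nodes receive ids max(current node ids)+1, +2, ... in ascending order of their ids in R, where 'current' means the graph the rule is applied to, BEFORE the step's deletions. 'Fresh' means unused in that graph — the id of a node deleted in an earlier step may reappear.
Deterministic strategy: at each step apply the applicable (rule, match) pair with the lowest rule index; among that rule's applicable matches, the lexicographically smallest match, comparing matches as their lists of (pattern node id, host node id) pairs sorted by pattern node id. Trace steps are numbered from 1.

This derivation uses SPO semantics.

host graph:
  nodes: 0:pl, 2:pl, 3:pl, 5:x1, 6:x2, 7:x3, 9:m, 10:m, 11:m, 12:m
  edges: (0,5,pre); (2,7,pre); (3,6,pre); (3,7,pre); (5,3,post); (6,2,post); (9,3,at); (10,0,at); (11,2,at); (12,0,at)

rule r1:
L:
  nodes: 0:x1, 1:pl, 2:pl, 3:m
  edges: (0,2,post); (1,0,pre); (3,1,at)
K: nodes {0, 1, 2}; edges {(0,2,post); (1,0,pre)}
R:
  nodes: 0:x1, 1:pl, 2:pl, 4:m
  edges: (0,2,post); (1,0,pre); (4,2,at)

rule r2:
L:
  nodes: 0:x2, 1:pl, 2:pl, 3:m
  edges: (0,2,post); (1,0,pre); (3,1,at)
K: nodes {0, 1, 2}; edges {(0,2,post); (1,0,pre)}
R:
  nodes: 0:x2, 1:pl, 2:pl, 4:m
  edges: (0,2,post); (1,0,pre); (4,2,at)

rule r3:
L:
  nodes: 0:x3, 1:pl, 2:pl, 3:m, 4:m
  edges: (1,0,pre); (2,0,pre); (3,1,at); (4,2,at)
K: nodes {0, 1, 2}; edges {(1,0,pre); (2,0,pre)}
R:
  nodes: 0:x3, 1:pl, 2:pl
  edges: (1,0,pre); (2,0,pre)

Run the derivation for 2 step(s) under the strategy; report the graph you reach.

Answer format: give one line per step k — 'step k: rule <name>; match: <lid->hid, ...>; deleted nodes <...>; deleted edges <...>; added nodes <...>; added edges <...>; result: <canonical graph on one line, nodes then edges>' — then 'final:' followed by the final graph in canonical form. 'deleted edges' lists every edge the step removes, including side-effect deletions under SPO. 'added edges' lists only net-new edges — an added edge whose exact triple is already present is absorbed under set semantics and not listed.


step 1: rule r1; match: 0->5, 1->0, 2->3, 3->10; deleted nodes 10; deleted edges (10,0,at); added nodes 13; added edges (13,3,at); result: nodes: 0:pl, 2:pl, 3:pl, 5:x1, 6:x2, 7:x3, 9:m, 11:m, 12:m, 13:m edges: (0,5,pre); (2,7,pre); (3,6,pre); (3,7,pre); (5,3,post); (6,2,post); (9,3,at); (11,2,at); (12,0,at); (13,3,at)
step 2: rule r1; match: 0->5, 1->0, 2->3, 3->12; deleted nodes 12; deleted edges (12,0,at); added nodes 14; added edges (14,3,at); result: nodes: 0:pl, 2:pl, 3:pl, 5:x1, 6:x2, 7:x3, 9:m, 11:m, 13:m, 14:m edges: (0,5,pre); (2,7,pre); (3,6,pre); (3,7,pre); (5,3,post); (6,2,post); (9,3,at); (11,2,at); (13,3,at); (14,3,at)
final:
nodes: 0:pl, 2:pl, 3:pl, 5:x1, 6:x2, 7:x3, 9:m, 11:m, 13:m, 14:m
edges: (0,5,pre); (2,7,pre); (3,6,pre); (3,7,pre); (5,3,post); (6,2,post); (9,3,at); (11,2,at); (13,3,at); (14,3,at)


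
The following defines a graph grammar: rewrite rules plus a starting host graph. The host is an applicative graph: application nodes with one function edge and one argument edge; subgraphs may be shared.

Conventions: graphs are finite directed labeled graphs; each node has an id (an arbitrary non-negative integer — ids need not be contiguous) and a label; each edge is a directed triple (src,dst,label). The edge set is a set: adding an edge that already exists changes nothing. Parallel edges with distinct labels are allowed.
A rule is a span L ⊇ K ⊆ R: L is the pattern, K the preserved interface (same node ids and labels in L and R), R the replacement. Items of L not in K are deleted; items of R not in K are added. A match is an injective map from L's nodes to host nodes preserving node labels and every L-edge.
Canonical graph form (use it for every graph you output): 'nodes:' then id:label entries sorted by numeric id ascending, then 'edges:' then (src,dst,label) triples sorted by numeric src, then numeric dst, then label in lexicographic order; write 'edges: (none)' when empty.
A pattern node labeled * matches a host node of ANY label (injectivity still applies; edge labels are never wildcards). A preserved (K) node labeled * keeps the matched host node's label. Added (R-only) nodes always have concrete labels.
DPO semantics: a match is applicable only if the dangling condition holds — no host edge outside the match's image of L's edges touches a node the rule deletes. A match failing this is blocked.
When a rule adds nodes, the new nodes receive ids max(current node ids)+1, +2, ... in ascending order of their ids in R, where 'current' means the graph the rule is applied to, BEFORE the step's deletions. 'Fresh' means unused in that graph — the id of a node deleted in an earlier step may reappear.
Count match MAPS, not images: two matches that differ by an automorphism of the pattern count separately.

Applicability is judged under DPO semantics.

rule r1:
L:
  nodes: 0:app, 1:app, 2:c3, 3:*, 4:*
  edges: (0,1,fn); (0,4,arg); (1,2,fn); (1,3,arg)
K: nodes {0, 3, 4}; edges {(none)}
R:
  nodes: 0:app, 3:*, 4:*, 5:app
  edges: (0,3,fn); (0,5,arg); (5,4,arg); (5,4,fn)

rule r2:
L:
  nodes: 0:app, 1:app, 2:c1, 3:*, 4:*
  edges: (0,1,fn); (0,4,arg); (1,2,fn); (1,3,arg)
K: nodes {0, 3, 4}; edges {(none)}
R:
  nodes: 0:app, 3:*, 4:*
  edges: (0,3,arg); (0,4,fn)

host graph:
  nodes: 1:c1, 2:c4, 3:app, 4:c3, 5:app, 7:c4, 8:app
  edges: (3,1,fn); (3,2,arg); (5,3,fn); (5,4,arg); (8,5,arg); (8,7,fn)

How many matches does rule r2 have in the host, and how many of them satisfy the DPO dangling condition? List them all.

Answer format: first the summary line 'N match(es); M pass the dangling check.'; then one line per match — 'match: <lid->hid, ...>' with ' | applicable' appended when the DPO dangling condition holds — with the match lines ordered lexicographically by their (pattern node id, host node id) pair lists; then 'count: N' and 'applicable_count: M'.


1 match(es); 1 pass the dangling check.
match: 0->5, 1->3, 2->1, 3->2, 4->4 | applicable
count: 1
applicable_count: 1


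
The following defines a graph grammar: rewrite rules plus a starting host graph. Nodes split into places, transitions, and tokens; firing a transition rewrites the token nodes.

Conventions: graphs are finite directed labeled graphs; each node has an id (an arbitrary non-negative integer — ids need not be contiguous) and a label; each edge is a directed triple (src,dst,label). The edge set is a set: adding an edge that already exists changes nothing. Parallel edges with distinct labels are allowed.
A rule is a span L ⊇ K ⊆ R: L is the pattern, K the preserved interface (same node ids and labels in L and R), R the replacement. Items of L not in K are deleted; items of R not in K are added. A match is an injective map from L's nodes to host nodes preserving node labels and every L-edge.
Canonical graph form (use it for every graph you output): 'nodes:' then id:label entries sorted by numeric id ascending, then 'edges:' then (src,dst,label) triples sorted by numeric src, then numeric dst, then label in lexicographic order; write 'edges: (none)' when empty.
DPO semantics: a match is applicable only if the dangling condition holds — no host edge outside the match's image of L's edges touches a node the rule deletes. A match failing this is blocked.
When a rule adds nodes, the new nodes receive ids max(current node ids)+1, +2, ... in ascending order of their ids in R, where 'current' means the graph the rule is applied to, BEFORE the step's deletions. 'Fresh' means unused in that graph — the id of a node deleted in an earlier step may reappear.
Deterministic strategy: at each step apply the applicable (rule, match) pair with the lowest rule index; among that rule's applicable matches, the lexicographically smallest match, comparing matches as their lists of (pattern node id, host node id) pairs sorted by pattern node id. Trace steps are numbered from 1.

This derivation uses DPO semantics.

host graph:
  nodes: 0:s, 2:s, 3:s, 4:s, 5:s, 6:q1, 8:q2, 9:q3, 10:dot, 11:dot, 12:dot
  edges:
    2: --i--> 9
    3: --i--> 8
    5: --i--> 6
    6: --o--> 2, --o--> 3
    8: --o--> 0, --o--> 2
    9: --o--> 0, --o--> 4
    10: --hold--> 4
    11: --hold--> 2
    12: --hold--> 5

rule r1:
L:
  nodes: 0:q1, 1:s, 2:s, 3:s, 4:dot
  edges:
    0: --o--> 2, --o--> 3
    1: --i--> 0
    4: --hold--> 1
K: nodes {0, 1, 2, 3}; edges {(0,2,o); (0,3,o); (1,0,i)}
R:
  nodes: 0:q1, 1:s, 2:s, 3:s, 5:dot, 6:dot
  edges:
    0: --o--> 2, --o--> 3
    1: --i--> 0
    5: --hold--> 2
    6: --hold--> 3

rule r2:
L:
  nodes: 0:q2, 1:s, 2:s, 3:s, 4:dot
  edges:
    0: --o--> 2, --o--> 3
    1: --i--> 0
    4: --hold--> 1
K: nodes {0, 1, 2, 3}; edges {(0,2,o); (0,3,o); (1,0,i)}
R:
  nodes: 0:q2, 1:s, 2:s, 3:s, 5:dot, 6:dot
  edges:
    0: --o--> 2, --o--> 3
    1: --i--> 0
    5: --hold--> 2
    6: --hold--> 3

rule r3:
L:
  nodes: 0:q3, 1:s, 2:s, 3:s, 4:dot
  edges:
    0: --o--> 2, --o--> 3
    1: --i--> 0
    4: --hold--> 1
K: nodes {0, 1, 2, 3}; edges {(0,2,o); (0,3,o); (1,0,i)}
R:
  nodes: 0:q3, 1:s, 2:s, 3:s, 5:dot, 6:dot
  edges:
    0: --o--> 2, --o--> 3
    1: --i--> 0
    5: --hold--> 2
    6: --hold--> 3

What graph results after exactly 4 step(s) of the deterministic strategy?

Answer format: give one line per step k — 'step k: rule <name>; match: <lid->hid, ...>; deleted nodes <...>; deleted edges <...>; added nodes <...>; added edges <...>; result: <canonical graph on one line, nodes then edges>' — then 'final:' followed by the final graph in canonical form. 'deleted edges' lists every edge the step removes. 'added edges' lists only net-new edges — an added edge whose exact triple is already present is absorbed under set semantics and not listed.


step 1: rule r1; match: 0->6, 1->5, 2->2, 3->3, 4->12; deleted nodes 12; deleted edges (12,5,hold); added nodes 13, 14; added edges (13,2,hold); (14,3,hold); result: nodes: 0:s, 2:s, 3:s, 4:s, 5:s, 6:q1, 8:q2, 9:q3, 10:dot, 11:dot, 13:dot, 14:dot edges: (2,9,i); (3,8,i); (5,6,i); (6,2,o); (6,3,o); (8,0,o); (8,2,o); (9,0,o); (9,4,o); (10,4,hold); (11,2,hold); (13,2,hold); (14,3,hold)
step 2: rule r2; match: 0->8, 1->3, 2->0, 3->2, 4->14; deleted nodes 14; deleted edges (14,3,hold); added nodes 15, 16; added edges (15,0,hold); (16,2,hold); result: nodes: 0:s, 2:s, 3:s, 4:s, 5:s, 6:q1, 8:q2, 9:q3, 10:dot, 11:dot, 13:dot, 15:dot, 16:dot edges: (2,9,i); (3,8,i); (5,6,i); (6,2,o); (6,3,o); (8,0,o); (8,2,o); (9,0,o); (9,4,o); (10,4,hold); (11,2,hold); (13,2,hold); (15,0,hold); (16,2,hold)
step 3: rule r3; match: 0->9, 1->2, 2->0, 3->4, 4->11; deleted nodes 11; deleted edges (11,2,hold); added nodes 17, 18; added edges (17,0,hold); (18,4,hold); result: nodes: 0:s, 2:s, 3:s, 4:s, 5:s, 6:q1, 8:q2, 9:q3, 10:dot, 13:dot, 15:dot, 16:dot, 17:dot, 18:dot edges: (2,9,i); (3,8,i); (5,6,i); (6,2,o); (6,3,o); (8,0,o); (8,2,o); (9,0,o); (9,4,o); (10,4,hold); (13,2,hold); (15,0,hold); (16,2,hold); (17,0,hold); (18,4,hold)
step 4: rule r3; match: 0->9, 1->2, 2->0, 3->4, 4->13; deleted nodes 13; deleted edges (13,2,hold); added nodes 19, 20; added edges (19,0,hold); (20,4,hold); result: nodes: 0:s, 2:s, 3:s, 4:s, 5:s, 6:q1, 8:q2, 9:q3, 10:dot, 15:dot, 16:dot, 17:dot, 18:dot, 19:dot, 20:dot edges: (2,9,i); (3,8,i); (5,6,i); (6,2,o); (6,3,o); (8,0,o); (8,2,o); (9,0,o); (9,4,o); (10,4,hold); (15,0,hold); (16,2,hold); (17,0,hold); (18,4,hold); (19,0,hold); (20,4,hold)
final:
nodes: 0:s, 2:s, 3:s, 4:s, 5:s, 6:q1, 8:q2, 9:q3, 10:dot, 15:dot, 16:dot, 17:dot, 18:dot, 19:dot, 20:dot
edges: (2,9,i); (3,8,i); (5,6,i); (6,2,o); (6,3,o); (8,0,o); (8,2,o); (9,0,o); (9,4,o); (10,4,hold); (15,0,hold); (16,2,hold); (17,0,hold); (18,4,hold); (19,0,hold); (20,4,hold)


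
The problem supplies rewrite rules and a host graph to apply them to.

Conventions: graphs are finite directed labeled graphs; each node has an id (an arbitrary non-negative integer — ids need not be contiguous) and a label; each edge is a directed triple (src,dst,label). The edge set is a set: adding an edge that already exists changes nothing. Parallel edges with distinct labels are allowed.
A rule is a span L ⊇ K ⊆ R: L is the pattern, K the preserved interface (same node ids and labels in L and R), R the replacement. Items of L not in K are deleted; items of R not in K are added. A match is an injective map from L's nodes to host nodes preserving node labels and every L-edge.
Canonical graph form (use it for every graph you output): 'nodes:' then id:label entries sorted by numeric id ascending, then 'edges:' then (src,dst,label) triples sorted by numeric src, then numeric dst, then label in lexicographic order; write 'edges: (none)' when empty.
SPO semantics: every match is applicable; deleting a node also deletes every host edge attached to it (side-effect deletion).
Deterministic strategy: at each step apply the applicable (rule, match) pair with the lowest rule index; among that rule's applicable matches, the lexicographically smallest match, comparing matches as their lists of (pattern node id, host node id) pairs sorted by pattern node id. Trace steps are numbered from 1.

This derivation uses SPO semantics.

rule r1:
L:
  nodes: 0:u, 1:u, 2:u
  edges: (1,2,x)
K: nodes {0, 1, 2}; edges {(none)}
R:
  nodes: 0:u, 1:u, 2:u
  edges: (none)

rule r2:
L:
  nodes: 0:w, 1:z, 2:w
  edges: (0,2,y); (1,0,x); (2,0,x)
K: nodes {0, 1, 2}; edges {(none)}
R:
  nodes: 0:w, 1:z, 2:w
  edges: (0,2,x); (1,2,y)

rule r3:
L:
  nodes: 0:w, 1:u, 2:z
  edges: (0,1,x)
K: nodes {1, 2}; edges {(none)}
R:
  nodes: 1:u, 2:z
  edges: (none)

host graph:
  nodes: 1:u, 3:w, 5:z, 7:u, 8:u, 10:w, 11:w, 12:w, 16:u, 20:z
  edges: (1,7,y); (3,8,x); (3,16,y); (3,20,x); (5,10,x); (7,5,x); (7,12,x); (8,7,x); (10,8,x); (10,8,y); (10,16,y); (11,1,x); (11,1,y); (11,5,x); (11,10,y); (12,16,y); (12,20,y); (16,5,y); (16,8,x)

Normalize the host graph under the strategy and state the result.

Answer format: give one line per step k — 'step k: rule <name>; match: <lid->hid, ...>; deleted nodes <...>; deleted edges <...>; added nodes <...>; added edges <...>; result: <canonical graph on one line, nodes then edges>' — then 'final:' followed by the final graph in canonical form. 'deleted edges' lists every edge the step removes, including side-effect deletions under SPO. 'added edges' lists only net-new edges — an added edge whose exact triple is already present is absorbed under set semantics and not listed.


step 1: rule r1; match: 0->1, 1->8, 2->7; deleted nodes (none); deleted edges (8,7,x); added nodes (none); added edges (none); result: nodes: 1:u, 3:w, 5:z, 7:u, 8:u, 10:w, 11:w, 12:w, 16:u, 20:z edges: (1,7,y); (3,8,x); (3,16,y); (3,20,x); (5,10,x); (7,5,x); (7,12,x); (10,8,x); (10,8,y); (10,16,y); (11,1,x); (11,1,y); (11,5,x); (11,10,y); (12,16,y); (12,20,y); (16,5,y); (16,8,x)
step 2: rule r1; match: 0->1, 1->16, 2->8; deleted nodes (none); deleted edges (16,8,x); added nodes (none); added edges (none); result: nodes: 1:u, 3:w, 5:z, 7:u, 8:u, 10:w, 11:w, 12:w, 16:u, 20:z edges: (1,7,y); (3,8,x); (3,16,y); (3,20,x); (5,10,x); (7,5,x); (7,12,x); (10,8,x); (10,8,y); (10,16,y); (11,1,x); (11,1,y); (11,5,x); (11,10,y); (12,16,y); (12,20,y); (16,5,y)
step 3: rule r3; match: 0->3, 1->8, 2->5; deleted nodes 3; deleted edges (3,8,x); (3,16,y); (3,20,x); added nodes (none); added edges (none); result: nodes: 1:u, 5:z, 7:u, 8:u, 10:w, 11:w, 12:w, 16:u, 20:z edges: (1,7,y); (5,10,x); (7,5,x); (7,12,x); (10,8,x); (10,8,y); (10,16,y); (11,1,x); (11,1,y); (11,5,x); (11,10,y); (12,16,y); (12,20,y); (16,5,y)
step 4: rule r3; match: 0->10, 1->8, 2->5; deleted nodes 10; deleted edges (5,10,x); (10,8,x); (10,8,y); (10,16,y); (11,10,y); added nodes (none); added edges (none); result: nodes: 1:u, 5:z, 7:u, 8:u, 11:w, 12:w, 16:u, 20:z edges: (1,7,y); (7,5,x); (7,12,x); (11,1,x); (11,1,y); (11,5,x); (12,16,y); (12,20,y); (16,5,y)
step 5: rule r3; match: 0->11, 1->1, 2->5; deleted nodes 11; deleted edges (11,1,x); (11,1,y); (11,5,x); added nodes (none); added edges (none); result: nodes: 1:u, 5:z, 7:u, 8:u, 12:w, 16:u, 20:z edges: (1,7,y); (7,5,x); (7,12,x); (12,16,y); (12,20,y); (16,5,y)
final:
nodes: 1:u, 5:z, 7:u, 8:u, 12:w, 16:u, 20:z
edges: (1,7,y); (7,5,x); (7,12,x); (12,16,y); (12,20,y); (16,5,y)


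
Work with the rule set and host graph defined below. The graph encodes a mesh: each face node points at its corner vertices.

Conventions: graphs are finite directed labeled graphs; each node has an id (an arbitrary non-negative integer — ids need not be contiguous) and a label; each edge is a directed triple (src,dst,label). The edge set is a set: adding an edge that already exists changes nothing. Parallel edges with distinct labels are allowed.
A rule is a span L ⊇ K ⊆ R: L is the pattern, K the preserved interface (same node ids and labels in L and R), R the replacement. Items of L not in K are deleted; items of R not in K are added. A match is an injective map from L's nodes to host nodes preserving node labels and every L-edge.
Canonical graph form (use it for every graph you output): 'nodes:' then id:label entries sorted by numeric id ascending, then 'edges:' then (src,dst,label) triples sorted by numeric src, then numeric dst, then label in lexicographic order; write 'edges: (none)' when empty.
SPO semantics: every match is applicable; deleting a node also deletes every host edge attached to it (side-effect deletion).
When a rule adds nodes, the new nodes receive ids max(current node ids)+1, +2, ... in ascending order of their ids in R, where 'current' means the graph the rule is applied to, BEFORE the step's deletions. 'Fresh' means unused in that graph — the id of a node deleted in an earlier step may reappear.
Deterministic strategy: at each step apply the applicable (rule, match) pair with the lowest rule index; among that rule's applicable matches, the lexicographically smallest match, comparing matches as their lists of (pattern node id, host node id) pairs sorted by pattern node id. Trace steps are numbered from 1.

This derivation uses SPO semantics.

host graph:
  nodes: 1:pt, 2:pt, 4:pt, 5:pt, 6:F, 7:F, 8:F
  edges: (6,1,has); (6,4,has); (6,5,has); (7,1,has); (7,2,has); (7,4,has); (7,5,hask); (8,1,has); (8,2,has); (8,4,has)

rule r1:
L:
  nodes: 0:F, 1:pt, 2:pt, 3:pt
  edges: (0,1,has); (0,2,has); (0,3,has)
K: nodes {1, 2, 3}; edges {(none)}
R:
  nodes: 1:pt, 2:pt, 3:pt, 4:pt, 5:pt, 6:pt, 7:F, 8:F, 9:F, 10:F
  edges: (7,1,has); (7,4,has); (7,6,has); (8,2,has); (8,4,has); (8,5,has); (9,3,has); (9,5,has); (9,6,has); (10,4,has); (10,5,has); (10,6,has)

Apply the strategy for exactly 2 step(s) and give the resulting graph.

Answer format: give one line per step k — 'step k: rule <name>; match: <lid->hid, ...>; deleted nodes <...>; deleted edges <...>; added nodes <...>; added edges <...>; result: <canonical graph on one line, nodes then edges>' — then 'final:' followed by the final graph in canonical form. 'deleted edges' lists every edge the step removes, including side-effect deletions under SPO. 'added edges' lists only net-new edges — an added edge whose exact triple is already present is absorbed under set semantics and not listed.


step 1: rule r1; match: 0->6, 1->1, 2->4, 3->5; deleted nodes 6; deleted edges (6,1,has); (6,4,has); (6,5,has); added nodes 9, 10, 11, 12, 13, 14, 15; added edges (12,1,has); (12,9,has); (12,11,has); (13,4,has); (13,9,has); (13,10,has); (14,5,has); (14,10,has); (14,11,has); (15,9,has); (15,10,has); (15,11,has); result: nodes: 1:pt, 2:pt, 4:pt, 5:pt, 7:F, 8:F, 9:pt, 10:pt, 11:pt, 12:F, 13:F, 14:F, 15:F edges: (7,1,has); (7,2,has); (7,4,has); (7,5,hask); (8,1,has); (8,2,has); (8,4,has); (12,1,has); (12,9,has); (12,11,has); (13,4,has); (13,9,has); (13,10,has); (14,5,has); (14,10,has); (14,11,has); (15,9,has); (15,10,has); (15,11,has)
step 2: rule r1; match: 0->7, 1->1, 2->2, 3->4; deleted nodes 7; deleted edges (7,1,has); (7,2,has); (7,4,has); (7,5,hask); added nodes 16, 17, 18, 19, 20, 21, 22; added edges (19,1,has); (19,16,has); (19,18,has); (20,2,has); (20,16,has); (20,17,has); (21,4,has); (21,17,has); (21,18,has); (22,16,has); (22,17,has); (22,18,has); result: nodes: 1:pt, 2:pt, 4:pt, 5:pt, 8:F, 9:pt, 10:pt, 11:pt, 12:F, 13:F, 14:F, 15:F, 16:pt, 17:pt, 18:pt, 19:F, 20:F, 21:F, 22:F edges: (8,1,has); (8,2,has); (8,4,has); (12,1,has); (12,9,has); (12,11,has); (13,4,has); (13,9,has); (13,10,has); (14,5,has); (14,10,has); (14,11,has); (15,9,has); (15,10,has); (15,11,has); (19,1,has); (19,16,has); (19,18,has); (20,2,has); (20,16,has); (20,17,has); (21,4,has); (21,17,has); (21,18,has); (22,16,has); (22,17,has); (22,18,has)
final:
nodes: 1:pt, 2:pt, 4:pt, 5:pt, 8:F, 9:pt, 10:pt, 11:pt, 12:F, 13:F, 14:F, 15:F, 16:pt, 17:pt, 18:pt, 19:F, 20:F, 21:F, 22:F
edges: (8,1,has); (8,2,has); (8,4,has); (12,1,has); (12,9,has); (12,11,has); (13,4,has); (13,9,has); (13,10,has); (14,5,has); (14,10,has); (14,11,has); (15,9,has); (15,10,has); (15,11,has); (19,1,has); (19,16,has); (19,18,has); (20,2,has); (20,16,has); (20,17,has); (21,4,has); (21,17,has); (21,18,has); (22,16,has); (22,17,has); (22,18,has)


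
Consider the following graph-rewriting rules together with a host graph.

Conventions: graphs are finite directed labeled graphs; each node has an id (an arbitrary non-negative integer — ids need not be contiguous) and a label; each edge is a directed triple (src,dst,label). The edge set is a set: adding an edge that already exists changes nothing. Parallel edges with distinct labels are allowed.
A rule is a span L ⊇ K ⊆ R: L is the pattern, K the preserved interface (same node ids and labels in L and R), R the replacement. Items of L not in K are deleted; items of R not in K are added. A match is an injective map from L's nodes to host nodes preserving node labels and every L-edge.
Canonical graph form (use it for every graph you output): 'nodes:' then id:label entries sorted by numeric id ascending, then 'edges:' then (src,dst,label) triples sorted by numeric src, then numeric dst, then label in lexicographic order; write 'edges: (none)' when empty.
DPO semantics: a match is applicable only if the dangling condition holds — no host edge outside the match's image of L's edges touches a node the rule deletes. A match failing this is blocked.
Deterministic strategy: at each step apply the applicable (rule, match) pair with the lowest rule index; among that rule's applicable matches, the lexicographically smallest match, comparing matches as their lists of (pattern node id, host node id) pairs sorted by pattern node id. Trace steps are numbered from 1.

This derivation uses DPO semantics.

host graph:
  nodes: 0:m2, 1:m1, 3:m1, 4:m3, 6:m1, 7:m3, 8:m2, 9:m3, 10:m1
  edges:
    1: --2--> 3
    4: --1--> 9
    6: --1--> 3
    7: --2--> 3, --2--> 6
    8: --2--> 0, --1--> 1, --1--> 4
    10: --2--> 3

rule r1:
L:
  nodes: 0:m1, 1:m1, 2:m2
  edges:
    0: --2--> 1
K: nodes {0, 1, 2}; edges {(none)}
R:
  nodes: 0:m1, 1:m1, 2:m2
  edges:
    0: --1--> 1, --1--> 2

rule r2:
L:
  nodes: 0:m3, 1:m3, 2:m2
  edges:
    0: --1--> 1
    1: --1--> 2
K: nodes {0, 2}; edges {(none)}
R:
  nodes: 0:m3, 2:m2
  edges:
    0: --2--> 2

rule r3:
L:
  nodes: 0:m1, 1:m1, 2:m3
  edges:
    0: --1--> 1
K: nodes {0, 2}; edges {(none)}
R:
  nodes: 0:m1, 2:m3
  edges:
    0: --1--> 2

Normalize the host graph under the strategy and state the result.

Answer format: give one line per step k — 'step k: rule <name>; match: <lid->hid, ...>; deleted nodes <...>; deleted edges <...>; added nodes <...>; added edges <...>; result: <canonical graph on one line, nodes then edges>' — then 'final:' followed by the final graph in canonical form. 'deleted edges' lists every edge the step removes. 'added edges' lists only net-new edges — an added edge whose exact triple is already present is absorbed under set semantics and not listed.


step 1: rule r1; match: 0->1, 1->3, 2->0; deleted nodes (none); deleted edges (1,3,2); added nodes (none); added edges (1,0,1); (1,3,1); result: nodes: 0:m2, 1:m1, 3:m1, 4:m3, 6:m1, 7:m3, 8:m2, 9:m3, 10:m1 edges: (1,0,1); (1,3,1); (4,9,1); (6,3,1); (7,3,2); (7,6,2); (8,0,2); (8,1,1); (8,4,1); (10,3,2)
step 2: rule r1; match: 0->10, 1->3, 2->0; deleted nodes (none); deleted edges (10,3,2); added nodes (none); added edges (10,0,1); (10,3,1); result: nodes: 0:m2, 1:m1, 3:m1, 4:m3, 6:m1, 7:m3, 8:m2, 9:m3, 10:m1 edges: (1,0,1); (1,3,1); (4,9,1); (6,3,1); (7,3,2); (7,6,2); (8,0,2); (8,1,1); (8,4,1); (10,0,1); (10,3,1)
final:
nodes: 0:m2, 1:m1, 3:m1, 4:m3, 6:m1, 7:m3, 8:m2, 9:m3, 10:m1
edges: (1,0,1); (1,3,1); (4,9,1); (6,3,1); (7,3,2); (7,6,2); (8,0,2); (8,1,1); (8,4,1); (10,0,1); (10,3,1)


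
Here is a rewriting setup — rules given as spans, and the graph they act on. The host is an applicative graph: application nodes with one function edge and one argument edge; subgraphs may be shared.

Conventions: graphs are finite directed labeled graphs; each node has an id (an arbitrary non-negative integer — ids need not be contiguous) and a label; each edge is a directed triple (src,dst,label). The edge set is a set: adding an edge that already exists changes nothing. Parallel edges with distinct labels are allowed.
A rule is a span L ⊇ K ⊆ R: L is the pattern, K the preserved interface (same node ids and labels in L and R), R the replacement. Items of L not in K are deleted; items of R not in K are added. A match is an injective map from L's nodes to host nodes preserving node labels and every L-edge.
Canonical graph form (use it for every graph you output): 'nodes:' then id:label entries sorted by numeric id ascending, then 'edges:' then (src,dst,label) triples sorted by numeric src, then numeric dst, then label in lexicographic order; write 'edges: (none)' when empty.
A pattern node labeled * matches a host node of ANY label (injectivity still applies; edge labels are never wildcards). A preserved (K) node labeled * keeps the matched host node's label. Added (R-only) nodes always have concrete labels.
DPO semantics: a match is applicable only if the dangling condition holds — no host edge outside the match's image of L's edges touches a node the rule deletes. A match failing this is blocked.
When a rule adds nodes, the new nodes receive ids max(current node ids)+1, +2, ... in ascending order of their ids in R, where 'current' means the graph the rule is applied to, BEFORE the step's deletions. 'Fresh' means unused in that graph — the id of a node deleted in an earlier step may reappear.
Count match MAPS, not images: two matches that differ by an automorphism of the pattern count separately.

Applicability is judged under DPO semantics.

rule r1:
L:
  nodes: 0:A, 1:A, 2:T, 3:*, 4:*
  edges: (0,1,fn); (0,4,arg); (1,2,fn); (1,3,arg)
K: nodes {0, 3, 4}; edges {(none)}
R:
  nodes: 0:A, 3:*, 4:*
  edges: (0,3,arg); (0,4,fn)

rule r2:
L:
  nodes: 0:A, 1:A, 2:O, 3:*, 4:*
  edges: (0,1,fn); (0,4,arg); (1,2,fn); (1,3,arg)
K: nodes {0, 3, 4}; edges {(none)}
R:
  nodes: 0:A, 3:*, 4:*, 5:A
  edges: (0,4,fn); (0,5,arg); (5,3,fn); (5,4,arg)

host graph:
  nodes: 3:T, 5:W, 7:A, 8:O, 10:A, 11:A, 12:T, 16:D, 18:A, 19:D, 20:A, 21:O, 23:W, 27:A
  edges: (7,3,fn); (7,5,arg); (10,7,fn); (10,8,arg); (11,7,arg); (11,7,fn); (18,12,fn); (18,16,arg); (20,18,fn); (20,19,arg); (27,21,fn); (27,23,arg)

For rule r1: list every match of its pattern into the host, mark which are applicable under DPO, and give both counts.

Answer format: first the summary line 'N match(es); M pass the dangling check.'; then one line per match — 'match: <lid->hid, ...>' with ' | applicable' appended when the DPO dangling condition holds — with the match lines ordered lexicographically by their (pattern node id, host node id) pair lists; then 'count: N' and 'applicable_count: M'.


2 match(es); 1 pass the dangling check.
match: 0->10, 1->7, 2->3, 3->5, 4->8
match: 0->20, 1->18, 2->12, 3->16, 4->19 | applicable
count: 2
applicable_count: 1


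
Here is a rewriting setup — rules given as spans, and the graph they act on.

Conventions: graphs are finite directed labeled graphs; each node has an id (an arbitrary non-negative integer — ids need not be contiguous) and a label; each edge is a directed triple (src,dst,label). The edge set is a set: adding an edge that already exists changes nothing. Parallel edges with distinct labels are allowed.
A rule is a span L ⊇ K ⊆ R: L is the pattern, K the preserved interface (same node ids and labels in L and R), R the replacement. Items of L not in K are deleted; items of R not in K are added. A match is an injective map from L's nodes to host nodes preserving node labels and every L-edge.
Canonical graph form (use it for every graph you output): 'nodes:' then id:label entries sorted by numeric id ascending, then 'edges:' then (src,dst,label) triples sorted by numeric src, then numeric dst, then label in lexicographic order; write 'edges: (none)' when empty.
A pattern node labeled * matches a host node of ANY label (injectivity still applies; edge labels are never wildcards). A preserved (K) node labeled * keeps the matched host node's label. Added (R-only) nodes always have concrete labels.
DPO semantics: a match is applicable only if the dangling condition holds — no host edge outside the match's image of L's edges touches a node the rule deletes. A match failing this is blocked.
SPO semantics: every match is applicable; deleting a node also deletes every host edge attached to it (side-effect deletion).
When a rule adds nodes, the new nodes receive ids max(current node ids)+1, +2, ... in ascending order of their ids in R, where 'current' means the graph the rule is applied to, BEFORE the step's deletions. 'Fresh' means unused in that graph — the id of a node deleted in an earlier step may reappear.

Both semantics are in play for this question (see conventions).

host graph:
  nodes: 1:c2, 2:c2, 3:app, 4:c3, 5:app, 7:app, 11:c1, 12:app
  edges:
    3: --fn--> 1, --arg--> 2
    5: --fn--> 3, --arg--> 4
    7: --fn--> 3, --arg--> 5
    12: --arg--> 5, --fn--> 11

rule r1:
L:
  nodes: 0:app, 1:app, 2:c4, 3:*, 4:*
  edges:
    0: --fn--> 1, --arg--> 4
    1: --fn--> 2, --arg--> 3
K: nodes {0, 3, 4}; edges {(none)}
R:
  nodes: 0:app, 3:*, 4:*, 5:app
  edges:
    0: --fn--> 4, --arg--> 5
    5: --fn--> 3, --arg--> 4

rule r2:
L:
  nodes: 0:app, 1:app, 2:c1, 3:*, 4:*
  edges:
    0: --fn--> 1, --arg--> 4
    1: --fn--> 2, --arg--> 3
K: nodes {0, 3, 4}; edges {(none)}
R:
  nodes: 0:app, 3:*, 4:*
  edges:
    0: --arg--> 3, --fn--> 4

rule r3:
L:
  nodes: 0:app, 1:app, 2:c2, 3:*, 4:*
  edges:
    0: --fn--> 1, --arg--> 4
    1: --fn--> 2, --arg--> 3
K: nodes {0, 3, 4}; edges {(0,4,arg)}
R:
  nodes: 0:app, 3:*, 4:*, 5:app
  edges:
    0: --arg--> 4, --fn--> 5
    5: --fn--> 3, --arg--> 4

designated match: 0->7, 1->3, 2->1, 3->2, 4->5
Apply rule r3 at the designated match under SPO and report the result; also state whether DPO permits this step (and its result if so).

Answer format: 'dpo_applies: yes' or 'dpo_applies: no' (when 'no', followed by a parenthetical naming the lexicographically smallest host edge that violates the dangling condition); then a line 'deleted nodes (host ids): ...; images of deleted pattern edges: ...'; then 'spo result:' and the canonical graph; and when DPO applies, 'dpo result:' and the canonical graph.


dpo_applies: no
(the rule deletes node 3, which keeps host edge (5,3,fn) outside the match image — the dangling condition fails, DPO blocks; SPO proceeds and side-deletes such edges)
deleted nodes (host ids): 1, 3; images of deleted pattern edges: (3,1,fn); (3,2,arg); (7,3,fn)
spo result:
nodes: 2:c2, 4:c3, 5:app, 7:app, 11:c1, 12:app, 13:app
edges: (5,4,arg); (7,5,arg); (7,13,fn); (12,5,arg); (12,11,fn); (13,2,fn); (13,5,arg)


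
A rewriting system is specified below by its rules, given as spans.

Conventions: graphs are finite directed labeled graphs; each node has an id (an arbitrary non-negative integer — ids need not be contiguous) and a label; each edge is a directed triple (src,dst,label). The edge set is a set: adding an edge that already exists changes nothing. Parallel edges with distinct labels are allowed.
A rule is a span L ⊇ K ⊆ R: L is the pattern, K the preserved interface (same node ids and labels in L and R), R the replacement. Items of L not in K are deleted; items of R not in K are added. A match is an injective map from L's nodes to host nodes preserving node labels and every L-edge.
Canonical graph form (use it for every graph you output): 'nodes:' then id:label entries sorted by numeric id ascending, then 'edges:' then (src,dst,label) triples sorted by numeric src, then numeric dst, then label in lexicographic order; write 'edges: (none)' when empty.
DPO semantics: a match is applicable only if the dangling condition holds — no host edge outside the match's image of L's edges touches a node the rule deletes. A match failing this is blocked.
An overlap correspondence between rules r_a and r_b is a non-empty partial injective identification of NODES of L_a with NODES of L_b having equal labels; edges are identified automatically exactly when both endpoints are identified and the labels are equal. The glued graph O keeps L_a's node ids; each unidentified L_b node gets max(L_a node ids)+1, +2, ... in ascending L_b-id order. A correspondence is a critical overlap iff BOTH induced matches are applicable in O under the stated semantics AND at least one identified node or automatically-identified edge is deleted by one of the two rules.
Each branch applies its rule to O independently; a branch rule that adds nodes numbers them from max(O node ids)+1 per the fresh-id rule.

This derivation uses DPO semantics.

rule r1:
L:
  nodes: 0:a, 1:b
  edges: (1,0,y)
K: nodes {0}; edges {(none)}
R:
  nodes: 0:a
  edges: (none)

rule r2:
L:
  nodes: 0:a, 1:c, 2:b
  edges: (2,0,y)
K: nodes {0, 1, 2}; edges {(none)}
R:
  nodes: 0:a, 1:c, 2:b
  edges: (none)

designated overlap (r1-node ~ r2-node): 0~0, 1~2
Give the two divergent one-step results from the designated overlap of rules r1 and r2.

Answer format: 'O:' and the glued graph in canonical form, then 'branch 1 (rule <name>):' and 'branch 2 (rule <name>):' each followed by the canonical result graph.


O:
nodes: 0:a, 1:b, 2:c
edges: (1,0,y)
branch 1 (rule r1):
nodes: 0:a, 2:c
edges: (none)
branch 2 (rule r2):
nodes: 0:a, 1:b, 2:c
edges: (none)
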